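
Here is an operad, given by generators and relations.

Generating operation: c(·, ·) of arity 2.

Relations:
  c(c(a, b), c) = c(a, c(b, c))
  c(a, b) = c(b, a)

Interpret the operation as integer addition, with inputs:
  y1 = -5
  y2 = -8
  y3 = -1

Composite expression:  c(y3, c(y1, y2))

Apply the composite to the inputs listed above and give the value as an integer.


-14

c(y1, y2) = -13
c(y3, c(y1, y2)) = -14


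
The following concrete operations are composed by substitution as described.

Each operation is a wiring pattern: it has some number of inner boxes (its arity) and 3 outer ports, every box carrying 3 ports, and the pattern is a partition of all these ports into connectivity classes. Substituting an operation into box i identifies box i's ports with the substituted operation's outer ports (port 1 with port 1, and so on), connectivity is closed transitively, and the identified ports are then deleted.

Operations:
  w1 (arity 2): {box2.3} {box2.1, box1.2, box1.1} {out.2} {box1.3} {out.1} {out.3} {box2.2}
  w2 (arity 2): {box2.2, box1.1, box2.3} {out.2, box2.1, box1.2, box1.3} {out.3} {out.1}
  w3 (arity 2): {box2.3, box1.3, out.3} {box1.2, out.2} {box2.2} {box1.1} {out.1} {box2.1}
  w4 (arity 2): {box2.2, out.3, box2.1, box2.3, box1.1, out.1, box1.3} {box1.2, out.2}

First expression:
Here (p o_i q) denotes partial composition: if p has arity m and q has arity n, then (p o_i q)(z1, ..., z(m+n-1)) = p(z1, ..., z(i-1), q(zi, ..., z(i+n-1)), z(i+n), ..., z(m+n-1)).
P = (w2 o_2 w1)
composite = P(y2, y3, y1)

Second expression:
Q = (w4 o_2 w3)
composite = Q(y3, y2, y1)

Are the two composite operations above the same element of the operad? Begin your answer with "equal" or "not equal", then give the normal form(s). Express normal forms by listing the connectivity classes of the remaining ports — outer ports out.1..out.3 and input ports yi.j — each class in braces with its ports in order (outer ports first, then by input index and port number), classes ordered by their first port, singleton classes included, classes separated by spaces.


Normal form of the first expression: {out.1} {out.2, y2.2, y2.3} {out.3} {y1.1, y3.1, y3.2} {y1.2} {y1.3} {y2.1} {y3.3}
Normal form of the second expression: {out.1, out.3, y1.3, y2.2, y2.3, y3.1, y3.3} {out.2, y3.2} {y1.1} {y1.2} {y2.1}
No match — not equal.

not equal — first {out.1} {out.2, y2.2, y2.3} {out.3} {y1.1, y3.1, y3.2} {y1.2} {y1.3} {y2.1} {y3.3}, second {out.1, out.3, y1.3, y2.2, y2.3, y3.1, y3.3} {out.2, y3.2} {y1.1} {y1.2} {y2.1}


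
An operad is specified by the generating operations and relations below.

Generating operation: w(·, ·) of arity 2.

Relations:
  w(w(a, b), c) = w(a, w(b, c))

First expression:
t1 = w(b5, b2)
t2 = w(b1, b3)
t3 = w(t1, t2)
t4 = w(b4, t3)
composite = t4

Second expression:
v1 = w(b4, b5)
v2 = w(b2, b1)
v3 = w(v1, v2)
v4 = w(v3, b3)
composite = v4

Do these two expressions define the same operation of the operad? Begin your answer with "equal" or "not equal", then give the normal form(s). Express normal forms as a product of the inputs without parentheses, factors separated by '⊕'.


Reducing the first expression gives b4 ⊕ b5 ⊕ b2 ⊕ b1 ⊕ b3
Reducing the second expression gives b4 ⊕ b5 ⊕ b2 ⊕ b1 ⊕ b3
The normal forms match — equal.

equal — both sides give b4 ⊕ b5 ⊕ b2 ⊕ b1 ⊕ b3


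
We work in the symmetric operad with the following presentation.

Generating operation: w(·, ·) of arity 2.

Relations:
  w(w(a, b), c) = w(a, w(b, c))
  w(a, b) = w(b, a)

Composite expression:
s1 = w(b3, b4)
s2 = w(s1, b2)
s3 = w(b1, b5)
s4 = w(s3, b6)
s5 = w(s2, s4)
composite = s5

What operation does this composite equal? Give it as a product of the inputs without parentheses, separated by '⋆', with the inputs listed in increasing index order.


Any arrangement under w is one operation, so sort the b-inputs.
w(b3, b4) spells out as b3 ⋆ b4
w(w(b3, b4), b2) spells out as b3 ⋆ b4 ⋆ b2
w(b1, b5) spells out as b1 ⋆ b5
w(w(b1, b5), b6) spells out as b1 ⋆ b5 ⋆ b6
w(w(w(b3, b4), b2), w(w(b1, b5), b6)) spells out as b3 ⋆ b4 ⋆ b2 ⋆ b1 ⋆ b5 ⋆ b6
reordering the factors by index: b1 ⋆ b2 ⋆ b3 ⋆ b4 ⋆ b5 ⋆ b6

b1 ⋆ b2 ⋆ b3 ⋆ b4 ⋆ b5 ⋆ b6


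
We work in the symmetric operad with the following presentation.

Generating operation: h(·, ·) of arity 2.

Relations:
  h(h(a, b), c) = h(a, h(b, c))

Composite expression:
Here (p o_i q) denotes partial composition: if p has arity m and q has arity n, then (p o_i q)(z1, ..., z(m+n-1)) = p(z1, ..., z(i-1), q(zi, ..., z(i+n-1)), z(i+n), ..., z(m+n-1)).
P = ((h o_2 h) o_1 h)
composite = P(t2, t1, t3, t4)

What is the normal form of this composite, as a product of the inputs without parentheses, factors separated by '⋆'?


Associativity of h dissolves the nesting; only the t-input order survives.
h(t2, t1) spells out as t2 ⋆ t1
h(t3, t4) spells out as t3 ⋆ t4
h(h(t2, t1), h(t3, t4)) spells out as t2 ⋆ t1 ⋆ t3 ⋆ t4

t2 ⋆ t1 ⋆ t3 ⋆ t4


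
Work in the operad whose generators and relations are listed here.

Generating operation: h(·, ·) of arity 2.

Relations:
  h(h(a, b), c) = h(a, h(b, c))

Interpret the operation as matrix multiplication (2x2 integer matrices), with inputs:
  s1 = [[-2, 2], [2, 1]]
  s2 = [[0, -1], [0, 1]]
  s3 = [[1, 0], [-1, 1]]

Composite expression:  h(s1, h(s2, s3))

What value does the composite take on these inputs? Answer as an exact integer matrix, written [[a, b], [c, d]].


h(s2, s3) = [[1, -1], [-1, 1]]
h(s1, h(s2, s3)) = [[-4, 4], [1, -1]]

[[-4, 4], [1, -1]]


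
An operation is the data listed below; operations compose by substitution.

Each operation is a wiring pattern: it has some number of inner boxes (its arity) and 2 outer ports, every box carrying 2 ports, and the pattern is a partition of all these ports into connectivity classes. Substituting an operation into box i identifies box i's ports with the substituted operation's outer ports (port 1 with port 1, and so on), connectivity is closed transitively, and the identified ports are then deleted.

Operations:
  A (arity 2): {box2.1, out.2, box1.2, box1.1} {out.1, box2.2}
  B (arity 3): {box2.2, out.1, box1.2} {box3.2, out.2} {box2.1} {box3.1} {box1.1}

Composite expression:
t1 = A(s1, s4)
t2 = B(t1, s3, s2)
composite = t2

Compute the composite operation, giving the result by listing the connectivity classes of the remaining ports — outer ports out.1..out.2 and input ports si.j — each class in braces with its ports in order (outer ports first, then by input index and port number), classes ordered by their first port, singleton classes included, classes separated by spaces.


{out.1, s1.1, s1.2, s3.2, s4.1} {out.2, s2.2} {s2.1} {s3.1} {s4.2}

Substituting into B glues patterns; closure does the rest.
the subtree at A composes to {out.1, s4.2} {out.2, s1.1, s1.2, s4.1} on (s1, s4); out.j = own outer ports
the subtree at B composes to {out.1, s1.1, s1.2, s3.2, s4.1} {out.2, s2.2} {s2.1} {s3.1} {s4.2} on (s1, s4, s3, s2); out.j = own outer ports


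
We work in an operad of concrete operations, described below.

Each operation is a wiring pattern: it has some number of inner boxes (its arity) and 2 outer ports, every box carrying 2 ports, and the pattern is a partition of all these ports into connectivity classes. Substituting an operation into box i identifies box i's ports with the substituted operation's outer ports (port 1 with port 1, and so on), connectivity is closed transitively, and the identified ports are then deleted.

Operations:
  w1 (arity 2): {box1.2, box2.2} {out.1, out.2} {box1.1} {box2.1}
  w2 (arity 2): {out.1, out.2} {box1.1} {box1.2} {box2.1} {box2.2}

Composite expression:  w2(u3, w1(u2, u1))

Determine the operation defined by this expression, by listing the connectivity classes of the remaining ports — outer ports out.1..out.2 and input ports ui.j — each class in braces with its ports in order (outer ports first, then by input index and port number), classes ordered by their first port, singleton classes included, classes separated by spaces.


{out.1, out.2} {u1.1} {u1.2, u2.2} {u2.1} {u3.1} {u3.2}

Connectivity passes through glued w2-boundaries; trace each wire chain.
through w1, on inputs (u2, u1): {out.1, out.2} {u1.1} {u1.2, u2.2} {u2.1} (out.j = stage outer ports)
through w2, on inputs (u3, u2, u1): {out.1, out.2} {u1.1} {u1.2, u2.2} {u2.1} {u3.1} {u3.2} (out.j = stage outer ports)


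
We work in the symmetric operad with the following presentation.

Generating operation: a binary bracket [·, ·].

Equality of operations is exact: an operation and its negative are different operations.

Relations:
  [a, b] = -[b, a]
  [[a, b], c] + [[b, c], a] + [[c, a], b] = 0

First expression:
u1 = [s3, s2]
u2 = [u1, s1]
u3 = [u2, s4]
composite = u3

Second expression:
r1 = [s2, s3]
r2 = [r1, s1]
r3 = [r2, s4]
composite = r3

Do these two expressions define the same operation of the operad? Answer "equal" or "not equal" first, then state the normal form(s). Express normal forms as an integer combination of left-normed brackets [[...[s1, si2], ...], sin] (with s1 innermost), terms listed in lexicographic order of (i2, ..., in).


not equal: they reduce to [[[s1, s2], s3], s4] - [[[s1, s3], s2], s4] and -[[[s1, s2], s3], s4] + [[[s1, s3], s2], s4]

The first expression reduces to [[[s1, s2], s3], s4] - [[[s1, s3], s2], s4]
The second expression reduces to -[[[s1, s2], s3], s4] + [[[s1, s3], s2], s4]
They disagree, so not equal.


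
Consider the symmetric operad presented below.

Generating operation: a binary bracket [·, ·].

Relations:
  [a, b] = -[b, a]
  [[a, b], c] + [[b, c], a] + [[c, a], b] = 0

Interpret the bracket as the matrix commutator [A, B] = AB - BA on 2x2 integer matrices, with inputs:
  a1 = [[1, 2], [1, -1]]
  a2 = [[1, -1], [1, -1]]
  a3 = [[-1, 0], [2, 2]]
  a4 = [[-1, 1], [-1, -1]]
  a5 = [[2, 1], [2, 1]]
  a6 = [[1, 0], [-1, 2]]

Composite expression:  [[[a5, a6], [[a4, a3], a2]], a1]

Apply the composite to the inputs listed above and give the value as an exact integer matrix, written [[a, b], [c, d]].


[a5, a6] = [[-1, 1], [-1, 1]]
[a4, a3] = [[2, 3], [3, -2]]
[[a4, a3], a2] = [[6, -10], [2, -6]]
[[a5, a6], [[a4, a3], a2]] = [[-8, 8], [-8, 8]]
[[[a5, a6], [[a4, a3], a2]], a1] = [[24, -48], [0, -24]]

[[24, -48], [0, -24]]


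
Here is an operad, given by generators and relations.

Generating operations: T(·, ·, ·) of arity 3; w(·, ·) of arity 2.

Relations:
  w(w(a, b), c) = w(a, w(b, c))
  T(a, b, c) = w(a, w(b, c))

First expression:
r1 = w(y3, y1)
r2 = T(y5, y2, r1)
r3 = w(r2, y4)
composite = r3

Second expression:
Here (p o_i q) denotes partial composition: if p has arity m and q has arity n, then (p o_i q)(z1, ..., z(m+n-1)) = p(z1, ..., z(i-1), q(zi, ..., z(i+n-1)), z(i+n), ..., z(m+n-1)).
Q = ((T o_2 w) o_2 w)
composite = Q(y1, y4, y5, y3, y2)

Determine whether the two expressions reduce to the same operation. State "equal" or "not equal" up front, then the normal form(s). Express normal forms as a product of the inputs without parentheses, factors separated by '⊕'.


not equal; the first gives y5 ⊕ y2 ⊕ y3 ⊕ y1 ⊕ y4 and the second y1 ⊕ y4 ⊕ y5 ⊕ y3 ⊕ y2

The first expression reduces to y5 ⊕ y2 ⊕ y3 ⊕ y1 ⊕ y4
The second expression reduces to y1 ⊕ y4 ⊕ y5 ⊕ y3 ⊕ y2
They disagree, so not equal.


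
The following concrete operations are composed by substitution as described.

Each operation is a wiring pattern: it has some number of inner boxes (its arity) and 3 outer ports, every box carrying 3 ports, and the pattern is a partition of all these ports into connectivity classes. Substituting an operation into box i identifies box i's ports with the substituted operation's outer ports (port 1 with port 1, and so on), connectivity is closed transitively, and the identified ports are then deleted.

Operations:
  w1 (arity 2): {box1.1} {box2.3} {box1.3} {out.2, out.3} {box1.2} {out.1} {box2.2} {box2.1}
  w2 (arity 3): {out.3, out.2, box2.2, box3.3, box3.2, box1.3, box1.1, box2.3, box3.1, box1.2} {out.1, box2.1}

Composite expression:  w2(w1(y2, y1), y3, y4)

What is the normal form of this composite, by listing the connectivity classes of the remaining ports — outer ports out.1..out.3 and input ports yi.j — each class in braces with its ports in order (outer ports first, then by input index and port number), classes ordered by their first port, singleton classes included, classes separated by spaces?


{out.1, y3.1} {out.2, out.3, y3.2, y3.3, y4.1, y4.2, y4.3} {y1.1} {y1.2} {y1.3} {y2.1} {y2.2} {y2.3}

Two ports join when wires chain via w2-identified ports.
through w1, on inputs (y2, y1): {out.1} {out.2, out.3} {y1.1} {y1.2} {y1.3} {y2.1} {y2.2} {y2.3} (out.j = stage outer ports)
through w2, on inputs (y2, y1, y3, y4): {out.1, y3.1} {out.2, out.3, y3.2, y3.3, y4.1, y4.2, y4.3} {y1.1} {y1.2} {y1.3} {y2.1} {y2.2} {y2.3} (out.j = stage outer ports)


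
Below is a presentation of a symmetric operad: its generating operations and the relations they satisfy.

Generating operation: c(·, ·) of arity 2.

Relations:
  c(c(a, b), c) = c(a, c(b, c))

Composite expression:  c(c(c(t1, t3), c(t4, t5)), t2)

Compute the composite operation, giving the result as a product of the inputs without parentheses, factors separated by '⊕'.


The c-tree's shape is irrelevant; the t-reading-order decides.
c(t1, t3) reduces to t1 ⊕ t3
c(t4, t5) reduces to t4 ⊕ t5
c(c(t1, t3), c(t4, t5)) reduces to t1 ⊕ t3 ⊕ t4 ⊕ t5
c(c(c(t1, t3), c(t4, t5)), t2) reduces to t1 ⊕ t3 ⊕ t4 ⊕ t5 ⊕ t2

t1 ⊕ t3 ⊕ t4 ⊕ t5 ⊕ t2


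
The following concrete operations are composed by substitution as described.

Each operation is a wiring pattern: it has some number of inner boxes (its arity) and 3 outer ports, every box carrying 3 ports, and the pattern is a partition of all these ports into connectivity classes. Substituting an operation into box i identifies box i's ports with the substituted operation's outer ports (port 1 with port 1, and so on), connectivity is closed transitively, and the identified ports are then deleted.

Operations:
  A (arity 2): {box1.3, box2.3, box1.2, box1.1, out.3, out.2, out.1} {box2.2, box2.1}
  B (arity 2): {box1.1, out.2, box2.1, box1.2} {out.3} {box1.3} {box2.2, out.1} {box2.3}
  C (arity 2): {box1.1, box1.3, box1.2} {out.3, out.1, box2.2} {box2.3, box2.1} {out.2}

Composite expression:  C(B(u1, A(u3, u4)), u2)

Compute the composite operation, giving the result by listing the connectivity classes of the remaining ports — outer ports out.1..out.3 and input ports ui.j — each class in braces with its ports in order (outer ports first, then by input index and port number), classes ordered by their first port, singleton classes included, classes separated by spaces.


{out.1, out.3, u2.2} {out.2} {u1.1, u1.2, u3.1, u3.2, u3.3, u4.3} {u1.3} {u2.1, u2.3} {u4.1, u4.2}

Substituting into C glues patterns; closure does the rest.
after A, the pattern on (u3, u4) reads {out.1, out.2, out.3, u3.1, u3.2, u3.3, u4.3} {u4.1, u4.2} (out.j = its outer ports)
after B, the pattern on (u1, u3, u4) reads {out.1, out.2, u1.1, u1.2, u3.1, u3.2, u3.3, u4.3} {out.3} {u1.3} {u4.1, u4.2} (out.j = its outer ports)
after C, the pattern on (u1, u3, u4, u2) reads {out.1, out.3, u2.2} {out.2} {u1.1, u1.2, u3.1, u3.2, u3.3, u4.3} {u1.3} {u2.1, u2.3} {u4.1, u4.2} (out.j = its outer ports)


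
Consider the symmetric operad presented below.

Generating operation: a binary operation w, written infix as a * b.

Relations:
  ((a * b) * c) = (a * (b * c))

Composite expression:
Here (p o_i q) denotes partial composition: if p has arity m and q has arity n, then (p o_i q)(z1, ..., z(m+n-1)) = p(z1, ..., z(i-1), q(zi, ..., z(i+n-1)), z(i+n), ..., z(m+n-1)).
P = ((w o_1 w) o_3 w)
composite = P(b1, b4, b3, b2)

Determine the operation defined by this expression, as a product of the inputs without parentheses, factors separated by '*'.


All parenthesizations of w agree; list the b-inputs left to right.
(b1 * b4) collapses to b1 * b4
(b3 * b2) collapses to b3 * b2
((b1 * b4) * (b3 * b2)) collapses to b1 * b4 * b3 * b2

b1 * b4 * b3 * b2


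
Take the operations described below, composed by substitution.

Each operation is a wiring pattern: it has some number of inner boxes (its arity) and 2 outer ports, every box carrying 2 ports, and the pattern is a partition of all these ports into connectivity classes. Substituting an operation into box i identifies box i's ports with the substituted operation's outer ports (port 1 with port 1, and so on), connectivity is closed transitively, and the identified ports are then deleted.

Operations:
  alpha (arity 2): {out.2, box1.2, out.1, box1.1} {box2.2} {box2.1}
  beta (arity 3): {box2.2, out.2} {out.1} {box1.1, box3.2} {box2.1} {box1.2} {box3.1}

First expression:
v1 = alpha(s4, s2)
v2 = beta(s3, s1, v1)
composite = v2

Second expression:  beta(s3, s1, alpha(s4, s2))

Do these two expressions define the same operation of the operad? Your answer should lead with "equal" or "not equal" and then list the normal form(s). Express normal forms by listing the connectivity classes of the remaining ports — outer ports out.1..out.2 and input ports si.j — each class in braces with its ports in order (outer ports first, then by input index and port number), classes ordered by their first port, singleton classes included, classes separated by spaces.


equal; the common form is {out.1} {out.2, s1.2} {s1.1} {s2.1} {s2.2} {s3.1, s4.1, s4.2} {s3.2}

The first expression, normalized: {out.1} {out.2, s1.2} {s1.1} {s2.1} {s2.2} {s3.1, s4.1, s4.2} {s3.2}
The second expression, normalized: {out.1} {out.2, s1.2} {s1.1} {s2.1} {s2.2} {s3.1, s4.1, s4.2} {s3.2}
The normal forms match — equal.


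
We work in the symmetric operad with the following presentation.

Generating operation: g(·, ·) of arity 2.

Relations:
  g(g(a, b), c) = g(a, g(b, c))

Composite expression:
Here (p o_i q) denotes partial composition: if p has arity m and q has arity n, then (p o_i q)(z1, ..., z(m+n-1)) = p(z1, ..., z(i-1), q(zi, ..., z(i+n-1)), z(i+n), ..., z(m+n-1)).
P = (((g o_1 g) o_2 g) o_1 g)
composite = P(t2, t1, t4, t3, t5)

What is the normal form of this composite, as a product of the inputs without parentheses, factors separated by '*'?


t2 * t1 * t4 * t3 * t5


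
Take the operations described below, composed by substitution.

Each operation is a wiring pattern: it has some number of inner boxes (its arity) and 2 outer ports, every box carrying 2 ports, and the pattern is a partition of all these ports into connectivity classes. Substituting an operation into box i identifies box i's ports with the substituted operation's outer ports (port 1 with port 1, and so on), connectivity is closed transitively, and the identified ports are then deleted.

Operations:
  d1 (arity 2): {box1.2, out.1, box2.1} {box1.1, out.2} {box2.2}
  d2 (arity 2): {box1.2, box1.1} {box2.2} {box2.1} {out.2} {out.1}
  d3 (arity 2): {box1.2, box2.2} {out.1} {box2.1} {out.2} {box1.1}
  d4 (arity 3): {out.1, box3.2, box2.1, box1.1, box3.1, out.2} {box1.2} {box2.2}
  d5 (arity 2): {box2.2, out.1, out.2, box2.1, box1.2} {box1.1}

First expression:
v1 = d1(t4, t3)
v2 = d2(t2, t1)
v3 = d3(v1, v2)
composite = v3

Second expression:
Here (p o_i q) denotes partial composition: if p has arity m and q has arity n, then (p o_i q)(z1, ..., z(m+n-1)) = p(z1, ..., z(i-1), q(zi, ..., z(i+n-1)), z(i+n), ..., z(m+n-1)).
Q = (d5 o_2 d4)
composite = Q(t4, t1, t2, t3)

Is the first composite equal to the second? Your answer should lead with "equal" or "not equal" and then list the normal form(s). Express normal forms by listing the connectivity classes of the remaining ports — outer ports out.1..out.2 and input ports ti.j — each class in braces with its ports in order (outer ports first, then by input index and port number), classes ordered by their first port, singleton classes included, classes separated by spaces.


not equal — first {out.1} {out.2} {t1.1} {t1.2} {t2.1, t2.2} {t3.1, t4.2} {t3.2} {t4.1}, second {out.1, out.2, t1.1, t2.1, t3.1, t3.2, t4.2} {t1.2} {t2.2} {t4.1}

Normal form of the first expression: {out.1} {out.2} {t1.1} {t1.2} {t2.1, t2.2} {t3.1, t4.2} {t3.2} {t4.1}
Normal form of the second expression: {out.1, out.2, t1.1, t2.1, t3.1, t3.2, t4.2} {t1.2} {t2.2} {t4.1}
No match — not equal.


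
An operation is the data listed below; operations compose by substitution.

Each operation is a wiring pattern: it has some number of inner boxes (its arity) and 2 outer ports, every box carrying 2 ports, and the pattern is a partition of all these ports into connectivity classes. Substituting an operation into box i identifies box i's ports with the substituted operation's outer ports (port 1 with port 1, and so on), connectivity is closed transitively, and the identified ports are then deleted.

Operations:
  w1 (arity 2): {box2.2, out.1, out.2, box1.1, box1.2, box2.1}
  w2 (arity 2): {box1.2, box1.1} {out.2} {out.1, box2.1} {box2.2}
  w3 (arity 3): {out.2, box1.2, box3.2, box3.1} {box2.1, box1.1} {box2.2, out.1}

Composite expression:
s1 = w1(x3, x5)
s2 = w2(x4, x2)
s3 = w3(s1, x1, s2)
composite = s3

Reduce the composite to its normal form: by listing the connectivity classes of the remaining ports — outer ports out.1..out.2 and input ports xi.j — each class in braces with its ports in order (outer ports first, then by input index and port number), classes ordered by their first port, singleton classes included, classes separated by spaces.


{out.1, x1.2} {out.2, x1.1, x2.1, x3.1, x3.2, x5.1, x5.2} {x2.2} {x4.1, x4.2}

Substituting into w3 glues patterns; closure does the rest.
the subtree at w1 composes to {out.1, out.2, x3.1, x3.2, x5.1, x5.2} on (x3, x5); out.j = own outer ports
the subtree at w2 composes to {out.1, x2.1} {out.2} {x2.2} {x4.1, x4.2} on (x4, x2); out.j = own outer ports
the subtree at w3 composes to {out.1, x1.2} {out.2, x1.1, x2.1, x3.1, x3.2, x5.1, x5.2} {x2.2} {x4.1, x4.2} on (x3, x5, x1, x4, x2); out.j = own outer ports


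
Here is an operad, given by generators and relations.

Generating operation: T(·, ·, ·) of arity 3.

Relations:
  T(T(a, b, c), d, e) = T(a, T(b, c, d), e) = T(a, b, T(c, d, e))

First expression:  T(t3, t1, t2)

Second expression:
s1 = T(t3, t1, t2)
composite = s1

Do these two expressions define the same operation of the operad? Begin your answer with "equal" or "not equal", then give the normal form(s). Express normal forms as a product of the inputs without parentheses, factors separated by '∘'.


In normal form, the first expression is t3 ∘ t1 ∘ t2
In normal form, the second expression is t3 ∘ t1 ∘ t2
The forms coincide; equal.

equal; both compose to t3 ∘ t1 ∘ t2


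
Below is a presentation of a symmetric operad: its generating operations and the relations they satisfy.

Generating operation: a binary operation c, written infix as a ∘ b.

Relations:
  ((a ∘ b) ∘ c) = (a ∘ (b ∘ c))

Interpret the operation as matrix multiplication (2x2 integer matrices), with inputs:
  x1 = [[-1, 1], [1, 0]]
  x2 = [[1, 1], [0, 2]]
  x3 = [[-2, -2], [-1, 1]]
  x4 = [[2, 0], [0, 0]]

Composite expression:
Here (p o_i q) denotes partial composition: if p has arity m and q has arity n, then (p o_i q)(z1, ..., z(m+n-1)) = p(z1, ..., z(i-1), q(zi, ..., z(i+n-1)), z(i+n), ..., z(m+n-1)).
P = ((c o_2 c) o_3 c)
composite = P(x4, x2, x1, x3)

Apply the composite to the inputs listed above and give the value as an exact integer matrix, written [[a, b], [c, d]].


[[-2, 2], [0, 0]]


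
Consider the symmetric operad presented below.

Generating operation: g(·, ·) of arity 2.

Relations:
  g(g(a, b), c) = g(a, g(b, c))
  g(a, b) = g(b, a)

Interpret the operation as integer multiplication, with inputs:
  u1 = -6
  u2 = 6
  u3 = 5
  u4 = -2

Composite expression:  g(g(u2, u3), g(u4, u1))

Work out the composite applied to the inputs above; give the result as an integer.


360

g(u2, u3) = 30
g(u4, u1) = 12
g(g(u2, u3), g(u4, u1)) = 360


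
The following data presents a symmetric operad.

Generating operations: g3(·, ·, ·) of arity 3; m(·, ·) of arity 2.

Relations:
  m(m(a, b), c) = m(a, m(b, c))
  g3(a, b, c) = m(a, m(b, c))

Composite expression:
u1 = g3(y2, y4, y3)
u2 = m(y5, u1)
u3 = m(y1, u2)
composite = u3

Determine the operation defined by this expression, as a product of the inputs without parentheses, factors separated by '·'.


y1 · y5 · y2 · y4 · y3

Associativity of m dissolves the nesting; only the y-input order survives.
g3(y2, y4, y3) collapses to y2 · y4 · y3
m(y5, g3(y2, y4, y3)) collapses to y5 · y2 · y4 · y3
m(y1, m(y5, g3(y2, y4, y3))) collapses to y1 · y5 · y2 · y4 · y3


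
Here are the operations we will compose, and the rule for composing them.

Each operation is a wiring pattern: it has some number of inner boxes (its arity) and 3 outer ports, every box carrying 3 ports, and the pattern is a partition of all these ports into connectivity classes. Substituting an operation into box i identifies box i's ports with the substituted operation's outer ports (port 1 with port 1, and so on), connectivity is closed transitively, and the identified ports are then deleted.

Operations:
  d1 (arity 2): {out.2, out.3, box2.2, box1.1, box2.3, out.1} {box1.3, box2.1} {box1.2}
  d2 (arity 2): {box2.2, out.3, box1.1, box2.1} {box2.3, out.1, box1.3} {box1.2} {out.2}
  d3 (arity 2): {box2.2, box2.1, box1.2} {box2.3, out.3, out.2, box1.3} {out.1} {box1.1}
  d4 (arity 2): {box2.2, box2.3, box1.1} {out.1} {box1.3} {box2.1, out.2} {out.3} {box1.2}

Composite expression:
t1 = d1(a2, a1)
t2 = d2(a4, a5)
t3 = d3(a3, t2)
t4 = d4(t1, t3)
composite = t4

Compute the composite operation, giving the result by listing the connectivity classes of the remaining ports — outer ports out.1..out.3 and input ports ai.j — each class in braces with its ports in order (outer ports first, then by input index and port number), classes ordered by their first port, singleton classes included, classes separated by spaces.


Two ports join when wires chain via d4-identified ports.
stage d1: inputs (a2, a1), connectivity {out.1, out.2, out.3, a1.2, a1.3, a2.1} {a1.1, a2.3} {a2.2}, out.j its boundary
stage d2: inputs (a4, a5), connectivity {out.1, a4.3, a5.3} {out.2} {out.3, a4.1, a5.1, a5.2} {a4.2}, out.j its boundary
stage d3: inputs (a3, a4, a5), connectivity {out.1} {out.2, out.3, a3.3, a4.1, a5.1, a5.2} {a3.1} {a3.2, a4.3, a5.3} {a4.2}, out.j its boundary
stage d4: inputs (a2, a1, a3, a4, a5), connectivity {out.1} {out.2} {out.3} {a1.1, a2.3} {a1.2, a1.3, a2.1, a3.3, a4.1, a5.1, a5.2} {a2.2} {a3.1} {a3.2, a4.3, a5.3} {a4.2}, out.j its boundary

{out.1} {out.2} {out.3} {a1.1, a2.3} {a1.2, a1.3, a2.1, a3.3, a4.1, a5.1, a5.2} {a2.2} {a3.1} {a3.2, a4.3, a5.3} {a4.2}


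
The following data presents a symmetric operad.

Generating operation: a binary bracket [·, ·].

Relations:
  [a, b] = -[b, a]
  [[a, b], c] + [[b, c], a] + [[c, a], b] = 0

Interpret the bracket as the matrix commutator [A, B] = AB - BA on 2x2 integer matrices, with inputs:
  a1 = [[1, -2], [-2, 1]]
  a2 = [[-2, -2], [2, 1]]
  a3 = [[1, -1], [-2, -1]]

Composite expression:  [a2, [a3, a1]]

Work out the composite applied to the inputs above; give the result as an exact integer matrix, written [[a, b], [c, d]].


[[0, 4], [4, 0]]

[a3, a1] = [[-2, -4], [4, 2]]
[a2, [a3, a1]] = [[0, 4], [4, 0]]


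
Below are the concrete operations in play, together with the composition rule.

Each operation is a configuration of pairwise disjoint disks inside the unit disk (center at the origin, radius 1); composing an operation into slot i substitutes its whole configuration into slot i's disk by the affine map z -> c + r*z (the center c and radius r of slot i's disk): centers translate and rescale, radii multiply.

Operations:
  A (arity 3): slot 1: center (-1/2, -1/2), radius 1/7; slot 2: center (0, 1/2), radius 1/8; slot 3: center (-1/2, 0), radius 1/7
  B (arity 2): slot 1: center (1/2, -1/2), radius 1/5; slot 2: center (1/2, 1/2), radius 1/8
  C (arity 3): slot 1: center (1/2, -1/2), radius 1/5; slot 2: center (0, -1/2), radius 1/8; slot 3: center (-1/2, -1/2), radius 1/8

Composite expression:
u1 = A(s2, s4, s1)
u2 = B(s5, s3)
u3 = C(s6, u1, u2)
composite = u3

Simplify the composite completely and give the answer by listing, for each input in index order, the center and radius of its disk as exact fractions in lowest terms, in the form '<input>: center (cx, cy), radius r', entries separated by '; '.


Only the slot chain above each s matters under C; compose those maps.
s6 passes through 1 substitution, ending at center (1/2, -1/2), radius 1/5
s2 passes through 2 substitutions, ending at center (-1/16, -9/16), radius 1/56
s4 passes through 2 substitutions, ending at center (0, -7/16), radius 1/64
s1 passes through 2 substitutions, ending at center (-1/16, -1/2), radius 1/56
s5 passes through 2 substitutions, ending at center (-7/16, -9/16), radius 1/40
s3 passes through 2 substitutions, ending at center (-7/16, -7/16), radius 1/64

s1: center (-1/16, -1/2), radius 1/56; s2: center (-1/16, -9/16), radius 1/56; s3: center (-7/16, -7/16), radius 1/64; s4: center (0, -7/16), radius 1/64; s5: center (-7/16, -9/16), radius 1/40; s6: center (1/2, -1/2), radius 1/5


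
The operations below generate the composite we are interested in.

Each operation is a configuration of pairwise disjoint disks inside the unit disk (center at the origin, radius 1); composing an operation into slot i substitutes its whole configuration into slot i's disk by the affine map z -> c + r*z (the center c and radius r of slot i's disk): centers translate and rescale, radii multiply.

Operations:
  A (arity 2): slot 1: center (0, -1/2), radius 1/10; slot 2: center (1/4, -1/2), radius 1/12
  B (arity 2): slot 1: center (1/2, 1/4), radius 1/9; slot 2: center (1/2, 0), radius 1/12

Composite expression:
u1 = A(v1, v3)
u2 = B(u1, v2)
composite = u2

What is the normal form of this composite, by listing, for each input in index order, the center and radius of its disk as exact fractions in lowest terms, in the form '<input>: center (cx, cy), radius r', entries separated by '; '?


v1: center (1/2, 7/36), radius 1/90; v2: center (1/2, 0), radius 1/12; v3: center (19/36, 7/36), radius 1/108

Affine substitution under B: radii multiply and v-centers shift.
tracing v1 down its 2-map path: center (1/2, 7/36), radius 1/90
tracing v3 down its 2-map path: center (19/36, 7/36), radius 1/108
tracing v2 down its 1-map path: center (1/2, 0), radius 1/12


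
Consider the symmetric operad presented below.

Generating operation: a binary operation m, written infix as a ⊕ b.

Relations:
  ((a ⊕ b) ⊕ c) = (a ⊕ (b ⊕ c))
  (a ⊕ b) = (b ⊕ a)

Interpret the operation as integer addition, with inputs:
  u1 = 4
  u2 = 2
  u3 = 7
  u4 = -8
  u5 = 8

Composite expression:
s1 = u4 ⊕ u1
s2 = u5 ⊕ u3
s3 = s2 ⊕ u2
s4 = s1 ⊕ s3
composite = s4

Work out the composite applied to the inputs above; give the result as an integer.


13

(u4 ⊕ u1) = -4
(u5 ⊕ u3) = 15
((u5 ⊕ u3) ⊕ u2) = 17
((u4 ⊕ u1) ⊕ ((u5 ⊕ u3) ⊕ u2)) = 13


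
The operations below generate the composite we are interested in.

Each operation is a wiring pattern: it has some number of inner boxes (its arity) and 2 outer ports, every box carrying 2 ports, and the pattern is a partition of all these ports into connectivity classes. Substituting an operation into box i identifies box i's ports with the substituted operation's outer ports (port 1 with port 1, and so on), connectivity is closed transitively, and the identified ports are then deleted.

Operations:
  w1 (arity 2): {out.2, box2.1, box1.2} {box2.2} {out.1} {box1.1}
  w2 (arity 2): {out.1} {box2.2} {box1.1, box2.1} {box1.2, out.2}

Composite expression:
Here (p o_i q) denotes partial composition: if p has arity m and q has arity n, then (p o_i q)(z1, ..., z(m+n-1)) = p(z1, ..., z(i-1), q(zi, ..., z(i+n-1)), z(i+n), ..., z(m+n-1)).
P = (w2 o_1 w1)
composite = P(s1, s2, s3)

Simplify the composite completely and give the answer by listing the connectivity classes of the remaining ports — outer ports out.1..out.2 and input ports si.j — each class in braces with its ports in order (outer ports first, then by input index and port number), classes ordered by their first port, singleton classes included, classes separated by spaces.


{out.1} {out.2, s1.2, s2.1} {s1.1} {s2.2} {s3.1} {s3.2}

Substituting into w2 glues patterns; closure does the rest.
composing w1 on (s1, s2), with out.j its own outer ports: {out.1} {out.2, s1.2, s2.1} {s1.1} {s2.2}
composing w2 on (s1, s2, s3), with out.j its own outer ports: {out.1} {out.2, s1.2, s2.1} {s1.1} {s2.2} {s3.1} {s3.2}


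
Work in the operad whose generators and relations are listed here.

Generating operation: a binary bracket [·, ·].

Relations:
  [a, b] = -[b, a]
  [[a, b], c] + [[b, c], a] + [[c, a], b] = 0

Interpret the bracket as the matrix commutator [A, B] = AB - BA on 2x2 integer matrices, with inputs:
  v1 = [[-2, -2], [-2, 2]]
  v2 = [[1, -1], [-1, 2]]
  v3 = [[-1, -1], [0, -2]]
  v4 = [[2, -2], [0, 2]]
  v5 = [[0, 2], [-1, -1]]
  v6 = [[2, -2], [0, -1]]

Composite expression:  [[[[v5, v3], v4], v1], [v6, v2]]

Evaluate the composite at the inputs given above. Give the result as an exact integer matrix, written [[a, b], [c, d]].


[[32, -16], [16, -32]]

[v5, v3] = [[-1, -3], [-1, 1]]
[[v5, v3], v4] = [[-2, 4], [0, 2]]
[[[v5, v3], v4], v1] = [[-8, 24], [-8, 8]]
[v6, v2] = [[2, -5], [3, -2]]
[[[[v5, v3], v4], v1], [v6, v2]] = [[32, -16], [16, -32]]


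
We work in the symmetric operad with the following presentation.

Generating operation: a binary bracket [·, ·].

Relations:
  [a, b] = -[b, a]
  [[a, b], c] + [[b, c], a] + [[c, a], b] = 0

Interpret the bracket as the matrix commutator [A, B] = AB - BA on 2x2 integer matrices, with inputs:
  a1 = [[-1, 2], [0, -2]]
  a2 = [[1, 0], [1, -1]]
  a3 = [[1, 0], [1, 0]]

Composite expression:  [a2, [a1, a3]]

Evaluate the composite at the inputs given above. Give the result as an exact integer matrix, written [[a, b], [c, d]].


[[2, -4], [6, -2]]

[a1, a3] = [[2, -2], [-1, -2]]
[a2, [a1, a3]] = [[2, -4], [6, -2]]


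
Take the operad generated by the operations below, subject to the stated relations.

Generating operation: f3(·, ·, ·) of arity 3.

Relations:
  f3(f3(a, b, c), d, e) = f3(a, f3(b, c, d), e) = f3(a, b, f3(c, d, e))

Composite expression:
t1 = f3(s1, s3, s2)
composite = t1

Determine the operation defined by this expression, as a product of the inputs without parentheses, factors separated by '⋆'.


s1 ⋆ s3 ⋆ s2

Under associativity of f3, the answer is the s's in reading order.
f3(s1, s3, s2) unparenthesizes to s1 ⋆ s3 ⋆ s2


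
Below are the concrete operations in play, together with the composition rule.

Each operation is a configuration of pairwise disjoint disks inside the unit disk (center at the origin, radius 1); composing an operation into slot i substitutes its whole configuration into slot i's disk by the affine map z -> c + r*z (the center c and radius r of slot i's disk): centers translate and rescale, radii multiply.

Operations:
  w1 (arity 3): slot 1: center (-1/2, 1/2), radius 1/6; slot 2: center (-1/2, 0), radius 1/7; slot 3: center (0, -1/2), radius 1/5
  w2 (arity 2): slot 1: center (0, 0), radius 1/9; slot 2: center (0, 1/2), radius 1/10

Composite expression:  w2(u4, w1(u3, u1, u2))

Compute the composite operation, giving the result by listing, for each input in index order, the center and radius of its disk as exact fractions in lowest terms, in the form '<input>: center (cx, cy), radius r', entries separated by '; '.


u1: center (-1/20, 1/2), radius 1/70; u2: center (0, 9/20), radius 1/50; u3: center (-1/20, 11/20), radius 1/60; u4: center (0, 0), radius 1/9

Below w2, radii multiply path by path; the u-disk centers shift.
u4: after 1 affine step, its disk has center (0, 0), radius 1/9
u3: after 2 affine steps, its disk has center (-1/20, 11/20), radius 1/60
u1: after 2 affine steps, its disk has center (-1/20, 1/2), radius 1/70
u2: after 2 affine steps, its disk has center (0, 9/20), radius 1/50


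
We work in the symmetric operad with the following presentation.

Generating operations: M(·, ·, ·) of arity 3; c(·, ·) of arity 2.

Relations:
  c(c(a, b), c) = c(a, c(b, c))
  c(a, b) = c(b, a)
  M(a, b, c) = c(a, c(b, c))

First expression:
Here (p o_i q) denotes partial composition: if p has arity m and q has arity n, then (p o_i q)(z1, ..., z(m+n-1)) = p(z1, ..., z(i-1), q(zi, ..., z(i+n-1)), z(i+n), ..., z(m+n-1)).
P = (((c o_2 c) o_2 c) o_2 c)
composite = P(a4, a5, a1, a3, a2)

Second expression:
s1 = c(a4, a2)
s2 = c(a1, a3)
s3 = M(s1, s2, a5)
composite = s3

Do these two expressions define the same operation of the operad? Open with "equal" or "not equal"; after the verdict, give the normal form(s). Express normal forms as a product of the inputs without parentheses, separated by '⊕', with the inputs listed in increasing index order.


equal; both compose to a1 ⊕ a2 ⊕ a3 ⊕ a4 ⊕ a5


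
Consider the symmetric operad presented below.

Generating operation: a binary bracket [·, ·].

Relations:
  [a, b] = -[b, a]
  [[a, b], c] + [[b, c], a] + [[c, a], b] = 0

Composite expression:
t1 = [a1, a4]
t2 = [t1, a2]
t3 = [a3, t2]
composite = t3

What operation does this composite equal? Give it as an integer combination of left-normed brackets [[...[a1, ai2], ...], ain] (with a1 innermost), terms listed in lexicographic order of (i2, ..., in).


-[[[a1, a4], a2], a3]


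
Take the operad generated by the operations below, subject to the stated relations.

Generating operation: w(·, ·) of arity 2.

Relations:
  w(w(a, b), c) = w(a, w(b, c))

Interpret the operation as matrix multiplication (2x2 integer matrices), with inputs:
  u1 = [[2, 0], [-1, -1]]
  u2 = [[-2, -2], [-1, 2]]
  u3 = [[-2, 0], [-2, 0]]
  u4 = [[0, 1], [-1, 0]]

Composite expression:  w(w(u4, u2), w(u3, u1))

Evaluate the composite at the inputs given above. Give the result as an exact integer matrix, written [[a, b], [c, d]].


[[-4, 0], [-16, 0]]


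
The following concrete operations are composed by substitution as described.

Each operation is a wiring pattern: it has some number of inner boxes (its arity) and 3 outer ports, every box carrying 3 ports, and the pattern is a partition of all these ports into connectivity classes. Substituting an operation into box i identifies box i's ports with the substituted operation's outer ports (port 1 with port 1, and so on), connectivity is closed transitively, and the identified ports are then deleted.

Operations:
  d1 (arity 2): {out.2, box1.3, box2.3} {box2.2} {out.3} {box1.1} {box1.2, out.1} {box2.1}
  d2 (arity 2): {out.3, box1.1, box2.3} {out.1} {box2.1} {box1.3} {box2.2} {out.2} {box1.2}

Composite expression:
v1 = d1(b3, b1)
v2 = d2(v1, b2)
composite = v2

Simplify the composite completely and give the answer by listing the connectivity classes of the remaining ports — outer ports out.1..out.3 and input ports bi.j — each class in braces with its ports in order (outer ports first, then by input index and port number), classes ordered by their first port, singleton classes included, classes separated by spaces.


{out.1} {out.2} {out.3, b2.3, b3.2} {b1.1} {b1.2} {b1.3, b3.3} {b2.1} {b2.2} {b3.1}


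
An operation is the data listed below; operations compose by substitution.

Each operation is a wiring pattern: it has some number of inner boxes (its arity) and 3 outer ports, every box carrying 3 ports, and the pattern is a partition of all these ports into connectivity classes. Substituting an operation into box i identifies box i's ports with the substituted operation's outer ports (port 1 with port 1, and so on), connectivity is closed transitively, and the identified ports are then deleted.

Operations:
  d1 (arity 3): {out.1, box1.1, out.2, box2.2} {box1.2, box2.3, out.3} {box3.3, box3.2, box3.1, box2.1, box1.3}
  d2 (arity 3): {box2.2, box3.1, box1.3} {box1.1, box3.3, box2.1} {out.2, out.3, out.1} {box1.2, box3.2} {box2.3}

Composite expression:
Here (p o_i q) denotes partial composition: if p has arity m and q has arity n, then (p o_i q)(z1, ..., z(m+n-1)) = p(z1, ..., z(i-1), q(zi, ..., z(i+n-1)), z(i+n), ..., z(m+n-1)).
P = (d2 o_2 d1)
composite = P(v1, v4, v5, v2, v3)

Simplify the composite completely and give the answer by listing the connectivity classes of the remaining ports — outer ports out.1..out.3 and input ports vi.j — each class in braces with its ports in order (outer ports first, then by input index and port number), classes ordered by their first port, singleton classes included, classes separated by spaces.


{out.1, out.2, out.3} {v1.1, v1.3, v3.1, v3.3, v4.1, v5.2} {v1.2, v3.2} {v2.1, v2.2, v2.3, v4.3, v5.1} {v4.2, v5.3}

Connectivity passes through glued d2-boundaries; trace each wire chain.
stage d1: inputs (v4, v5, v2), connectivity {out.1, out.2, v4.1, v5.2} {out.3, v4.2, v5.3} {v2.1, v2.2, v2.3, v4.3, v5.1}, out.j its boundary
stage d2: inputs (v1, v4, v5, v2, v3), connectivity {out.1, out.2, out.3} {v1.1, v1.3, v3.1, v3.3, v4.1, v5.2} {v1.2, v3.2} {v2.1, v2.2, v2.3, v4.3, v5.1} {v4.2, v5.3}, out.j its boundary
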